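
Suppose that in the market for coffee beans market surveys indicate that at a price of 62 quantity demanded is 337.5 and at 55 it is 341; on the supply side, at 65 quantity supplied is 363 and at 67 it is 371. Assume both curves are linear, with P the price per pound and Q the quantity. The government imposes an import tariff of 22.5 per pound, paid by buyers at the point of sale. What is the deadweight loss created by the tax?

Demand slope: (341 − 337.5)/(55 − 62) = -0.5, so Qd = 368.5 − 0.5P.
Supply slope: (371 − 363)/(67 − 65) = 4, so Qs = 4P + 103.
Before the tax: set 368.5 − 0.5P = 4P + 103 → P* = 59, Q* = 339.
With the tax collected from buyers, demand (in seller-price terms) shifts: Qd = 368.5 − 0.5(P + 22.5).
New equilibrium: buyers pay 79, suppliers receive 56.5, Q = 329. (Wedge: Pb − Ps = 22.5.)
Quantity falls by |ΔQ| = |339 − 329| = 10.
DWL = ½ · t · |ΔQ| = ½ · 22.5 · 10 = 112.5.

Deadweight loss = 112.5.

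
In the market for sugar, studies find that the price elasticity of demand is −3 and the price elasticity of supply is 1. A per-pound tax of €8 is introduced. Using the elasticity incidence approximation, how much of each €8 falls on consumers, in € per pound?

Consumers bear ≈ €2 per pound.

Incidence ratio: consumers' share ≈ εs / (εs + |εd|) = 1 / (1 + 3) = 0.25.
So consumers bear ≈ 0.25 × €8 = €2; sellers bear €6.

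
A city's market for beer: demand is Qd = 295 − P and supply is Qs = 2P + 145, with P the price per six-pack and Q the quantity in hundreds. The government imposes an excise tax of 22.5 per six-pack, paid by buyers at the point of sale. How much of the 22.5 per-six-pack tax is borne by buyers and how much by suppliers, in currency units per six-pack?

Buyers bear 15 per six-pack; suppliers bear 7.5 per six-pack.

Before the tax: set 295 − P = 2P + 145 → P* = 50, Q* = 245.
With the tax collected from buyers, demand (in seller-price terms) shifts: Qd = 295 − (P + 22.5).
New equilibrium: buyers pay 65, suppliers receive 42.5, Q = 230. (Wedge: Pb − Ps = 22.5.)
Burden on buyers: 15; on suppliers: 7.5. (They sum to 22.5.)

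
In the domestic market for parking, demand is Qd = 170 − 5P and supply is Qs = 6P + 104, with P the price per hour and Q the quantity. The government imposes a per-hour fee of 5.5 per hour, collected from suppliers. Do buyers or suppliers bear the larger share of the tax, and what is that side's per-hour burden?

Buyers bear the larger share: 3 per hour.

Without the tax, 170 − 5P = 6P + 104 gives 11P = 66, so P* = 6 and Q* = 140.
With the tax collected from suppliers, supply shifts: Qs = 6(P − 5.5) + 104.
New equilibrium: buyers pay 9, suppliers receive 3.5, Q = 125. (Wedge: Pb − Ps = 5.5.)
Per-hour burden: buyers 3, suppliers 2.5.
Buyers take the larger share because demand is less price-elastic here (demand slope 5 vs supply slope 6).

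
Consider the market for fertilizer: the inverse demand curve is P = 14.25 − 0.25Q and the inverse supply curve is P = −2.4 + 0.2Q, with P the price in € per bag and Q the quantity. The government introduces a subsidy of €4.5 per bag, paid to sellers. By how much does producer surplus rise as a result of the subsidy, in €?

Inverting to Q(P) form: Qd = 57 − 4P; Qs = 5P + 12.
Before the subsidy: set 57 − 4P = 5P + 12 → P* = €5, Q* = 37.
With a per-unit subsidy paid to sellers, each receives P + 4.5 per unit sold, so supply becomes Qs = 5(P + 4.5) + 12.
New equilibrium: buyers pay €2.5, sellers receive €7, Q = 47. (Wedge: Pb − Ps = −4.5.)
ΔPS is the trapezoid between Q = 47 and Q = 37 of height €2: ½ · (37 + 47) · 2 = €84.

Producer surplus rises by €84.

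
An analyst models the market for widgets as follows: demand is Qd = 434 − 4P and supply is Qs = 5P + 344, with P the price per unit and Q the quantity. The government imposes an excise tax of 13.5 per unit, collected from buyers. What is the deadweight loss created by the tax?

Before the tax: set 434 − 4P = 5P + 344 → P* = 10, Q* = 394.
With the tax collected from buyers, demand (in seller-price terms) shifts: Qd = 434 − 4(P + 13.5).
New equilibrium: buyers pay 17.5, sellers receive 4, Q = 364. (Wedge: Pb − Ps = 13.5.)
Quantity falls by |ΔQ| = |394 − 364| = 30.
DWL = ½ · t · |ΔQ| = ½ · 13.5 · 30 = 202.5.

Deadweight loss = 202.5.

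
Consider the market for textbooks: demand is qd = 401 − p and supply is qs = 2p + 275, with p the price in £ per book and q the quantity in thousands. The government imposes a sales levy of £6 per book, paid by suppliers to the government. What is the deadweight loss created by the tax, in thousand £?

Before the tax: set 401 − p = 2p + 275 → p* = £42, q* = 359.
With the tax collected from suppliers, supply shifts: qs = 2(p − 6) + 275.
Solving gives q = 355 with consumers paying £46 and suppliers receiving £40 (the £6 wedge).
Quantity falls by |ΔQ| = |359 − 355| = 4.
DWL = ½ · t · |ΔQ| = ½ · 6 · 4 = £12.

Deadweight loss = £12 thousand.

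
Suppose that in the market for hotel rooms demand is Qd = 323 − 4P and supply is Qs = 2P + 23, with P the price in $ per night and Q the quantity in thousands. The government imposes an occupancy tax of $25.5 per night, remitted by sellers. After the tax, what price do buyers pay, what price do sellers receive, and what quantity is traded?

Buyers pay $58.5; sellers receive $33; quantity = 89.

Without the tax, 323 − 4P = 2P + 23 gives 6P = 300, so P* = $50 and Q* = 123.
With the tax collected from sellers, supply shifts: Qs = 2(P − 25.5) + 23.
New equilibrium: buyers pay $58.5, sellers receive $33, Q = 89. (Wedge: Pb − Ps = 25.5.)
The less price-elastic side of the market bears the larger share of a per-unit tax.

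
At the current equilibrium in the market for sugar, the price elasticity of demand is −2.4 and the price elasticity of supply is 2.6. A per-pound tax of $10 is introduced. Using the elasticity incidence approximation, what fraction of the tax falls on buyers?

Incidence ratio: buyers' share ≈ εs / (εs + |εd|) = 2.6 / (2.6 + 2.4) = 0.52.
Supply is the more elastic side, so buyers bear the larger share.

Buyers' share ≈ 0.52.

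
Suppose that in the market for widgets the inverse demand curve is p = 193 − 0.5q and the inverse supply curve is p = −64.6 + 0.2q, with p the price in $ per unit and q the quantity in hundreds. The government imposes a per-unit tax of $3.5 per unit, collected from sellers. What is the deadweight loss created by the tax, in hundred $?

Deadweight loss = $8.75 hundred.

Inverting to q(p) form: qd = 386 − 2p; qs = 5p + 323.
Without the tax, 386 − 2p = 5p + 323 gives 7p = 63, so p* = $9 and q* = 368.
With the tax collected from sellers, supply shifts: qs = 5(p − 3.5) + 323.
Solving gives q = 363 with consumers paying $11.5 and sellers receiving $8 (the $3.5 wedge).
Quantity falls by |ΔQ| = |368 − 363| = 5.
DWL = ½ · t · |ΔQ| = ½ · 3.5 · 5 = $8.75.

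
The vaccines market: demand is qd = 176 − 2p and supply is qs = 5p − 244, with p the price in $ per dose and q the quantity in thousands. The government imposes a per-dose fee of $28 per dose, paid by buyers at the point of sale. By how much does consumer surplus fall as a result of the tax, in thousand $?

Consumer surplus falls by $720 thousand.

Before the tax: set 176 − 2p = 5p − 244 → p* = $60, q* = 56.
With the tax collected from buyers, demand (in seller-price terms) shifts: qd = 176 − 2(p + 28).
New equilibrium: buyers pay $80, suppliers receive $52, q = 16. (Wedge: pb − ps = 28.)
ΔCS is the trapezoid between Q = 16 and Q = 56 of height $20: ½ · (56 + 16) · 20 = $720.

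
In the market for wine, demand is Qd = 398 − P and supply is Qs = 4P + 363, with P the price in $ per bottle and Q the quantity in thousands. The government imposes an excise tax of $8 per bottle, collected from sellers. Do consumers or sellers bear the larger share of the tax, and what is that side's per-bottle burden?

Without the tax, 398 − P = 4P + 363 gives 5P = 35, so P* = $7 and Q* = 391.
With the tax collected from sellers, supply shifts: Qs = 4(P − 8) + 363.
New equilibrium: consumers pay $13.4, sellers receive $5.4, Q = 384.6. (Wedge: Pb − Ps = 8.)
Per-bottle burden: consumers $6.4, sellers $1.6.
Consumers take the larger share because demand is less price-elastic here (demand slope 1 vs supply slope 4).

Consumers bear the larger share: $6.4 per bottle.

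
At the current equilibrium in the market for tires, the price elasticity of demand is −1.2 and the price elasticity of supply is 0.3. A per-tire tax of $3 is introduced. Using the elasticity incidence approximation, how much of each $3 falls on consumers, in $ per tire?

Consumers bear ≈ $0.6 per tire.

Incidence ratio: consumers' share ≈ εs / (εs + |εd|) = 0.3 / (0.3 + 1.2) = 0.2.
So consumers bear ≈ 0.2 × $3 = $0.6; sellers bear $2.4.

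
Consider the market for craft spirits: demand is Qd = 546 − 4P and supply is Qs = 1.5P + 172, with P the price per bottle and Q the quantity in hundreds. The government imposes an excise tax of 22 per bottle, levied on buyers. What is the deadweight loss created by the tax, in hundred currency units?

Before the tax: set 546 − 4P = 1.5P + 172 → P* = 68, Q* = 274.
With the tax collected from buyers, demand (in seller-price terms) shifts: Qd = 546 − 4(P + 22).
New equilibrium: buyers pay 74, sellers receive 52, Q = 250. (Wedge: Pb − Ps = 22.)
Quantity falls by |ΔQ| = |274 − 250| = 24.
DWL = ½ · t · |ΔQ| = ½ · 22 · 24 = 264.

Deadweight loss = 264 hundred.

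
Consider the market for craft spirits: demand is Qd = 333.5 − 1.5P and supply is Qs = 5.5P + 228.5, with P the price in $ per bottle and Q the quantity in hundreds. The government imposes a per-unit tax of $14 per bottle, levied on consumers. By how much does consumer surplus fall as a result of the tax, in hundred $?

Consumer surplus falls by $3330.25 hundred.

Without the tax, 333.5 − 1.5P = 5.5P + 228.5 gives 7P = 105, so P* = $15 and Q* = 311.
With the tax collected from consumers, demand (in seller-price terms) shifts: Qd = 333.5 − 1.5(P + 14).
New equilibrium: consumers pay $26, producers receive $12, Q = 294.5. (Wedge: Pb − Ps = 14.)
ΔCS is the trapezoid between Q = 294.5 and Q = 311 of height $11: ½ · (311 + 294.5) · 11 = $3330.25.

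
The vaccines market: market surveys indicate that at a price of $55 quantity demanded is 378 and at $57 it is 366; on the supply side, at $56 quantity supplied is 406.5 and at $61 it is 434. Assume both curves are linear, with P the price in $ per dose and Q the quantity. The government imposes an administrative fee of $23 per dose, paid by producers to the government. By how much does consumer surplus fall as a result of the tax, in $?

Consumer surplus falls by $3927.

Demand slope: (366 − 378)/(57 − 55) = -6, so Qd = 708 − 6P.
Supply slope: (434 − 406.5)/(61 − 56) = 5.5, so Qs = 5.5P + 98.5.
Without the tax, 708 − 6P = 5.5P + 98.5 gives 11.5P = 609.5, so P* = $53 and Q* = 390.
With the tax collected from producers, supply shifts: Qs = 5.5(P − 23) + 98.5.
Solving gives Q = 324 with consumers paying $64 and producers receiving $41 (the $23 wedge).
ΔCS is the trapezoid between Q = 324 and Q = 390 of height $11: ½ · (390 + 324) · 11 = $3927.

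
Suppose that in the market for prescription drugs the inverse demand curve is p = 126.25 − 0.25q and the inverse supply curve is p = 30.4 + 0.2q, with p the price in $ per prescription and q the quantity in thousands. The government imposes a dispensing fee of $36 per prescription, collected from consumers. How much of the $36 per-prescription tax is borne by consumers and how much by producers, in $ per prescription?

Rewrite in direct form: qd = 505 − 4p and qs = 5p − 152.
Before the tax: set 505 − 4p = 5p − 152 → p* = $73, q* = 213.
With the tax collected from consumers, demand (in seller-price terms) shifts: qd = 505 − 4(p + 36).
Solving gives q = 133 with consumers paying $93 and producers receiving $57 (the $36 wedge).
Burden on consumers: $20; on producers: $16. (They sum to $36.)
The less price-elastic side of the market bears the larger share of a per-unit tax.

Consumers bear $20 per prescription; producers bear $16 per prescription.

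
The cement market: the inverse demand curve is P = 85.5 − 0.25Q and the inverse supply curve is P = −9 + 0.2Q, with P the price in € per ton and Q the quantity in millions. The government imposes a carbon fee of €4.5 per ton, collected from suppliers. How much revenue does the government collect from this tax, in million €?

Tax revenue = €900 million.

Rewrite in direct form: Qd = 342 − 4P and Qs = 5P + 45.
Without the tax, 342 − 4P = 5P + 45 gives 9P = 297, so P* = €33 and Q* = 210.
With the tax collected from suppliers, supply shifts: Qs = 5(P − 4.5) + 45.
New equilibrium: consumers pay €35.5, suppliers receive €31, Q = 200. (Wedge: Pb − Ps = 4.5.)
Revenue = t · Q = 4.5 · 200 = €900.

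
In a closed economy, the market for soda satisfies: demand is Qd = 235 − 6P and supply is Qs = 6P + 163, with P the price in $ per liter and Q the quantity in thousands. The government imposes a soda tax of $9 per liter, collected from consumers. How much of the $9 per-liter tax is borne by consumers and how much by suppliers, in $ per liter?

Consumers bear $4.5 per liter; suppliers bear $4.5 per liter.

Before the tax: set 235 − 6P = 6P + 163 → P* = $6, Q* = 199.
With the tax collected from consumers, demand (in seller-price terms) shifts: Qd = 235 − 6(P + 9).
New equilibrium: consumers pay $10.5, suppliers receive $1.5, Q = 172. (Wedge: Pb − Ps = 9.)
Burden on consumers: $4.5; on suppliers: $4.5. (They sum to $9.)
The less price-elastic side of the market bears the larger share of a per-unit tax.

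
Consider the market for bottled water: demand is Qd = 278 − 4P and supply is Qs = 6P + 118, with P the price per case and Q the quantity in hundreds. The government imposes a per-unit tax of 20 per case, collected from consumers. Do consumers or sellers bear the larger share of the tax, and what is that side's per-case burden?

Without the tax, 278 − 4P = 6P + 118 gives 10P = 160, so P* = 16 and Q* = 214.
With the tax collected from consumers, demand (in seller-price terms) shifts: Qd = 278 − 4(P + 20).
New equilibrium: consumers pay 28, sellers receive 8, Q = 166. (Wedge: Pb − Ps = 20.)
Per-case burden: consumers 12, sellers 8.
Consumers take the larger share because demand is less price-elastic here (demand slope 4 vs supply slope 6).
The less price-elastic side of the market bears the larger share of a per-unit tax.

Consumers bear the larger share: 12 per case.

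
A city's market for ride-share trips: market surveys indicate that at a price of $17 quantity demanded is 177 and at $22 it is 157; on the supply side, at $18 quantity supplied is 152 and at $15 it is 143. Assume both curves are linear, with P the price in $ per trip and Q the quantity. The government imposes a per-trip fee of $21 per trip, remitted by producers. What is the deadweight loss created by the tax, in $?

Deadweight loss = $378.

Demand slope: (157 − 177)/(22 − 17) = -4, so Qd = 245 − 4P.
Supply slope: (143 − 152)/(15 − 18) = 3, so Qs = 3P + 98.
Before the tax: set 245 − 4P = 3P + 98 → P* = $21, Q* = 161.
With the tax collected from producers, supply shifts: Qs = 3(P − 21) + 98.
Solving gives Q = 125 with consumers paying $30 and producers receiving $9 (the $21 wedge).
Quantity falls by |ΔQ| = |161 − 125| = 36.
DWL = ½ · t · |ΔQ| = ½ · 21 · 36 = $378.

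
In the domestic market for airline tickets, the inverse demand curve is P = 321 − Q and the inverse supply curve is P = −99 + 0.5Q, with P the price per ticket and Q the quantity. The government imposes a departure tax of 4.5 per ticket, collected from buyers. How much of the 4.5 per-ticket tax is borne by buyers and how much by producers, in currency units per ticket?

Rewrite in direct form: Qd = 321 − P and Qs = 2P + 198.
Before the tax: set 321 − P = 2P + 198 → P* = 41, Q* = 280.
With the tax collected from buyers, demand (in seller-price terms) shifts: Qd = 321 − (P + 4.5).
New equilibrium: buyers pay 44, producers receive 39.5, Q = 277. (Wedge: Pb − Ps = 4.5.)
Burden on buyers: 3; on producers: 1.5. (They sum to 4.5.)
The less price-elastic side of the market bears the larger share of a per-unit tax.

Buyers bear 3 per ticket; producers bear 1.5 per ticket.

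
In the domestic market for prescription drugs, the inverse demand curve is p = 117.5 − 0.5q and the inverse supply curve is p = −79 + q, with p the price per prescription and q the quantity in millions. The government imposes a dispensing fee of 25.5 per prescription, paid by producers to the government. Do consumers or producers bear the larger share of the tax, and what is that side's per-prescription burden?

Rewrite in direct form: qd = 235 − 2p and qs = p + 79.
Before the tax: set 235 − 2p = p + 79 → p* = 52, q* = 131.
With the tax collected from producers, supply shifts: qs = (p − 25.5) + 79.
Solving gives q = 114 with consumers paying 60.5 and producers receiving 35 (the 25.5 wedge).
Per-prescription burden: consumers 8.5, producers 17.
Producers take the larger share because supply is less price-elastic here (demand slope 2 vs supply slope 1).

Producers bear the larger share: 17 per prescription.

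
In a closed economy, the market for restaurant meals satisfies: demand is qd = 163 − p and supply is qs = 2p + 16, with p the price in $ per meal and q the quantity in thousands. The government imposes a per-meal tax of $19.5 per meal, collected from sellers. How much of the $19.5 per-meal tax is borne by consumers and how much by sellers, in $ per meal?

Without the tax, 163 − p = 2p + 16 gives 3p = 147, so p* = $49 and q* = 114.
With the tax collected from sellers, supply shifts: qs = 2(p − 19.5) + 16.
Solving gives q = 101 with consumers paying $62 and sellers receiving $42.5 (the $19.5 wedge).
Burden on consumers: $13; on sellers: $6.5. (They sum to $19.5.)
The less price-elastic side of the market bears the larger share of a per-unit tax.

Consumers bear $13 per meal; sellers bear $6.5 per meal.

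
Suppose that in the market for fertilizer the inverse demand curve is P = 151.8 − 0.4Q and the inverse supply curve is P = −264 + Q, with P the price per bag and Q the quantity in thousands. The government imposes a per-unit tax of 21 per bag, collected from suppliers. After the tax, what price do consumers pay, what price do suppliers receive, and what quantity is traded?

Consumers pay 39; suppliers receive 18; quantity = 282.

Rewrite in direct form: Qd = 379.5 − 2.5P and Qs = P + 264.
Without the tax, 379.5 − 2.5P = P + 264 gives 3.5P = 115.5, so P* = 33 and Q* = 297.
With the tax collected from suppliers, supply shifts: Qs = (P − 21) + 264.
New equilibrium: consumers pay 39, suppliers receive 18, Q = 282. (Wedge: Pb − Ps = 21.)
The less price-elastic side of the market bears the larger share of a per-unit tax.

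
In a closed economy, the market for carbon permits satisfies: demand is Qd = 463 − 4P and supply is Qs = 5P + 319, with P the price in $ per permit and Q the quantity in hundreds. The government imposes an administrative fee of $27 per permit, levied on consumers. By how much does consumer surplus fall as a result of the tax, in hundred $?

Consumer surplus falls by $5535 hundred.

Before the tax: set 463 − 4P = 5P + 319 → P* = $16, Q* = 399.
With the tax collected from consumers, demand (in seller-price terms) shifts: Qd = 463 − 4(P + 27).
Solving gives Q = 339 with consumers paying $31 and producers receiving $4 (the $27 wedge).
ΔCS is the trapezoid between Q = 339 and Q = 399 of height $15: ½ · (399 + 339) · 15 = $5535.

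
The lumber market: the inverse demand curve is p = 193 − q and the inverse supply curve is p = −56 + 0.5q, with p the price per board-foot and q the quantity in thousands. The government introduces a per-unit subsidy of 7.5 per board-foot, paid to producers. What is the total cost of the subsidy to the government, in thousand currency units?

Government outlay = 1282.5 thousand.

Rewrite in direct form: qd = 193 − p and qs = 2p + 112.
Without the subsidy, 193 − p = 2p + 112 gives 3p = 81, so p* = 27 and q* = 166.
With a per-unit subsidy paid to producers, each receives p + 7.5 per unit sold, so supply becomes qs = 2(p + 7.5) + 112.
New equilibrium: buyers pay 22, producers receive 29.5, q = 171. (Wedge: pb − ps = −7.5.)
Outlay = t · Q = 7.5 · 171 = 1282.5.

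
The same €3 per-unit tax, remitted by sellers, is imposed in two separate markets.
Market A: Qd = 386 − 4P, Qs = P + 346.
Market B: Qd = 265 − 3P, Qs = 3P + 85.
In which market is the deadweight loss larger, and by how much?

Market A: pre-tax P* = €8, Q* = 354; post-tax Q = 351.6; deadweight loss = €3.6.
Market B: pre-tax P* = €30, Q* = 175; post-tax Q = 170.5; deadweight loss = €6.75.
Difference: €3.6 vs €6.75 → market B is larger by €3.15.

Market B, by €3.15.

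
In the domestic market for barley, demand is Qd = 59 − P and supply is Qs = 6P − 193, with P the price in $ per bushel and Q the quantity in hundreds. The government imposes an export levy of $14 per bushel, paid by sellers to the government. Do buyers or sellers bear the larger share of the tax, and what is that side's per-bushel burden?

Buyers bear the larger share: $12 per bushel.

Without the tax, 59 − P = 6P − 193 gives 7P = 252, so P* = $36 and Q* = 23.
With the tax collected from sellers, supply shifts: Qs = 6(P − 14) − 193.
Solving gives Q = 11 with buyers paying $48 and sellers receiving $34 (the $14 wedge).
Per-bushel burden: buyers $12, sellers $2.
Buyers take the larger share because demand is less price-elastic here (demand slope 1 vs supply slope 6).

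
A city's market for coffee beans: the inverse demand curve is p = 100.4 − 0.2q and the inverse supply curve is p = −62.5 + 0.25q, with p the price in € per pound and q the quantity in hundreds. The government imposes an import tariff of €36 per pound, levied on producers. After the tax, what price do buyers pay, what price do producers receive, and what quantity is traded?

Rewrite in direct form: qd = 502 − 5p and qs = 4p + 250.
Before the tax: set 502 − 5p = 4p + 250 → p* = €28, q* = 362.
With the tax collected from producers, supply shifts: qs = 4(p − 36) + 250.
New equilibrium: buyers pay €44, producers receive €8, q = 282. (Wedge: pb − ps = 36.)

Buyers pay €44; producers receive €8; quantity = 282.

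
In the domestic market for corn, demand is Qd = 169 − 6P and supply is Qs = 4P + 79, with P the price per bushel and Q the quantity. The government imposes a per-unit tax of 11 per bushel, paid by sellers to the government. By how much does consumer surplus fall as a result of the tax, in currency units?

Without the tax, 169 − 6P = 4P + 79 gives 10P = 90, so P* = 9 and Q* = 115.
With the tax collected from sellers, supply shifts: Qs = 4(P − 11) + 79.
New equilibrium: consumers pay 13.4, sellers receive 2.4, Q = 88.6. (Wedge: Pb − Ps = 11.)
ΔCS is the trapezoid between Q = 88.6 and Q = 115 of height 4.4: ½ · (115 + 88.6) · 4.4 = 447.92.

Consumer surplus falls by 447.92.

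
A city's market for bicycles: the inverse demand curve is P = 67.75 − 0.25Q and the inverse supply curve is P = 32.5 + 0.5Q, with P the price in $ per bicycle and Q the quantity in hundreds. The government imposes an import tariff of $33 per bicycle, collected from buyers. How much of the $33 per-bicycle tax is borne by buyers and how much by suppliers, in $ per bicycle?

Buyers bear $11 per bicycle; suppliers bear $22 per bicycle.

Rewrite in direct form: Qd = 271 − 4P and Qs = 2P − 65.
Without the tax, 271 − 4P = 2P − 65 gives 6P = 336, so P* = $56 and Q* = 47.
With the tax collected from buyers, demand (in seller-price terms) shifts: Qd = 271 − 4(P + 33).
Solving gives Q = 3 with buyers paying $67 and suppliers receiving $34 (the $33 wedge).
Burden on buyers: $11; on suppliers: $22. (They sum to $33.)
The less price-elastic side of the market bears the larger share of a per-unit tax.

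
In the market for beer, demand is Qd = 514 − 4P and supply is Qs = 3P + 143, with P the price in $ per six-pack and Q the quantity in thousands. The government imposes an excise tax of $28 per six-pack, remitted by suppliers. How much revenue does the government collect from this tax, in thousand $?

Tax revenue = $7112 thousand.

Before the tax: set 514 − 4P = 3P + 143 → P* = $53, Q* = 302.
With the tax collected from suppliers, supply shifts: Qs = 3(P − 28) + 143.
Solving gives Q = 254 with consumers paying $65 and suppliers receiving $37 (the $28 wedge).
Revenue = t · Q = 28 · 254 = $7112.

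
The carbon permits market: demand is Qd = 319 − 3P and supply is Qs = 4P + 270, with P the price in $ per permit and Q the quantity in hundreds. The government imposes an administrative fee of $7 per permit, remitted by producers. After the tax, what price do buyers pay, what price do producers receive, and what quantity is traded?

Buyers pay $11; producers receive $4; quantity = 286.

Before the tax: set 319 − 3P = 4P + 270 → P* = $7, Q* = 298.
With the tax collected from producers, supply shifts: Qs = 4(P − 7) + 270.
Solving gives Q = 286 with buyers paying $11 and producers receiving $4 (the $7 wedge).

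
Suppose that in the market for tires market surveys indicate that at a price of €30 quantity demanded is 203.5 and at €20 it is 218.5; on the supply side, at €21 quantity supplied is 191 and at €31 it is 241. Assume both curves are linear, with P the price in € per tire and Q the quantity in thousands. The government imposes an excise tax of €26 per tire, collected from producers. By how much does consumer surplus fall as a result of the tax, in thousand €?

Consumer surplus falls by €3920 thousand.

Demand slope: (218.5 − 203.5)/(20 − 30) = -1.5, so Qd = 248.5 − 1.5P.
Supply slope: (241 − 191)/(31 − 21) = 5, so Qs = 5P + 86.
Before the tax: set 248.5 − 1.5P = 5P + 86 → P* = €25, Q* = 211.
With the tax collected from producers, supply shifts: Qs = 5(P − 26) + 86.
New equilibrium: consumers pay €45, producers receive €19, Q = 181. (Wedge: Pb − Ps = 26.)
ΔCS is the trapezoid between Q = 181 and Q = 211 of height €20: ½ · (211 + 181) · 20 = €3920.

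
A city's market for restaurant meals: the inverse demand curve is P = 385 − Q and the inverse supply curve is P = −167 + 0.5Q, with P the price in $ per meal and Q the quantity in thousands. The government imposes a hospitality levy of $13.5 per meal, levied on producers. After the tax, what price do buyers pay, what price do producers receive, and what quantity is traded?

Rewrite in direct form: Qd = 385 − P and Qs = 2P + 334.
Without the tax, 385 − P = 2P + 334 gives 3P = 51, so P* = $17 and Q* = 368.
With the tax collected from producers, supply shifts: Qs = 2(P − 13.5) + 334.
New equilibrium: buyers pay $26, producers receive $12.5, Q = 359. (Wedge: Pb − Ps = 13.5.)
The less price-elastic side of the market bears the larger share of a per-unit tax.

Buyers pay $26; producers receive $12.5; quantity = 359.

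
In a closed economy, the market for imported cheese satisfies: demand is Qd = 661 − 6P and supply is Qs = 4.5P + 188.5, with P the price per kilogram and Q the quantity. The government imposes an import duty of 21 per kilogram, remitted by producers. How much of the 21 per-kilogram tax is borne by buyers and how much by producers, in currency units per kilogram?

Buyers bear 9 per kilogram; producers bear 12 per kilogram.

Before the tax: set 661 − 6P = 4.5P + 188.5 → P* = 45, Q* = 391.
With the tax collected from producers, supply shifts: Qs = 4.5(P − 21) + 188.5.
New equilibrium: buyers pay 54, producers receive 33, Q = 337. (Wedge: Pb − Ps = 21.)
Burden on buyers: 9; on producers: 12. (They sum to 21.)
The less price-elastic side of the market bears the larger share of a per-unit tax.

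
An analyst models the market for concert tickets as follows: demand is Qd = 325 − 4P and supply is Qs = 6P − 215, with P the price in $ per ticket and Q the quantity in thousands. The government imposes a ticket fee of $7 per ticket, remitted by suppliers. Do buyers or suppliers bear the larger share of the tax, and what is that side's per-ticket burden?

Buyers bear the larger share: $4.2 per ticket.

Before the tax: set 325 − 4P = 6P − 215 → P* = $54, Q* = 109.
With the tax collected from suppliers, supply shifts: Qs = 6(P − 7) − 215.
New equilibrium: buyers pay $58.2, suppliers receive $51.2, Q = 92.2. (Wedge: Pb − Ps = 7.)
Per-ticket burden: buyers $4.2, suppliers $2.8.
Buyers take the larger share because demand is less price-elastic here (demand slope 4 vs supply slope 6).
The less price-elastic side of the market bears the larger share of a per-unit tax.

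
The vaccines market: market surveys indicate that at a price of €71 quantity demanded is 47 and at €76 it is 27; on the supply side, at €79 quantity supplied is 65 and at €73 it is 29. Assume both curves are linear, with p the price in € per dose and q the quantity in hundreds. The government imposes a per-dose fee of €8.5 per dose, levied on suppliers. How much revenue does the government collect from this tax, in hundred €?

Demand slope: (27 − 47)/(76 − 71) = -4, so qd = 331 − 4p.
Supply slope: (29 − 65)/(73 − 79) = 6, so qs = 6p − 409.
Before the tax: set 331 − 4p = 6p − 409 → p* = €74, q* = 35.
With the tax collected from suppliers, supply shifts: qs = 6(p − 8.5) − 409.
New equilibrium: buyers pay €79.1, suppliers receive €70.6, q = 14.6. (Wedge: pb − ps = 8.5.)
Revenue = t · Q = 8.5 · 14.6 = €124.1.

Tax revenue = €124.1 hundred.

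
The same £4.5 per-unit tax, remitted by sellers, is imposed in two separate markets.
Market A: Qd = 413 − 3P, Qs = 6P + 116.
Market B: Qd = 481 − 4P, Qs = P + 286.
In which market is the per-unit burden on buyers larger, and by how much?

Market A, by £2.1.

Market A: pre-tax P* = £33, Q* = 314; post-tax Q = 305; per-unit burden on buyers = £3.
Market B: pre-tax P* = £39, Q* = 325; post-tax Q = 321.4; per-unit burden on buyers = £0.9.
Difference: £3 vs £0.9 → market A is larger by £2.1.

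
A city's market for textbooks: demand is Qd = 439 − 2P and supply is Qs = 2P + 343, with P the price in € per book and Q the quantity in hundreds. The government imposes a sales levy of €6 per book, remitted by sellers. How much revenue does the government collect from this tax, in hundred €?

Without the tax, 439 − 2P = 2P + 343 gives 4P = 96, so P* = €24 and Q* = 391.
With the tax collected from sellers, supply shifts: Qs = 2(P − 6) + 343.
Solving gives Q = 385 with consumers paying €27 and sellers receiving €21 (the €6 wedge).
Revenue = t · Q = 6 · 385 = €2310.

Tax revenue = €2310 hundred.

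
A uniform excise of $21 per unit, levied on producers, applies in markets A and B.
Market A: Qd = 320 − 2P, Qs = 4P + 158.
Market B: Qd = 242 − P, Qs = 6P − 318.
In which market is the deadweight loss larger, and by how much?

Market A, by $105.

Market A: pre-tax P* = $27, Q* = 266; post-tax Q = 238; deadweight loss = $294.
Market B: pre-tax P* = $80, Q* = 162; post-tax Q = 144; deadweight loss = $189.
Difference: $294 vs $189 → market A is larger by $105.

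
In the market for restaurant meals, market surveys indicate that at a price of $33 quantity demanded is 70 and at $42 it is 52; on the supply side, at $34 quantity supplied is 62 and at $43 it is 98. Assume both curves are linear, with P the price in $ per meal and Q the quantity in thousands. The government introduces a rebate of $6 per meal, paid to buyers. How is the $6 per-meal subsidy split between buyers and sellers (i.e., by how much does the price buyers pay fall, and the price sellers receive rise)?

Demand slope: (52 − 70)/(42 − 33) = -2, so Qd = 136 − 2P.
Supply slope: (98 − 62)/(43 − 34) = 4, so Qs = 4P − 74.
Before the subsidy: set 136 − 2P = 4P − 74 → P* = $35, Q* = 66.
With a per-unit subsidy paid to buyers, each effectively pays P − 6, so demand becomes Qd = 136 − 2(P − 6).
New equilibrium: buyers pay $31, sellers receive $37, Q = 74. (Wedge: Pb − Ps = −6.)
Gain to buyers: $4; to sellers: $2. (They sum to $6.)

Buyers gain $4 per meal; sellers gain $2 per meal.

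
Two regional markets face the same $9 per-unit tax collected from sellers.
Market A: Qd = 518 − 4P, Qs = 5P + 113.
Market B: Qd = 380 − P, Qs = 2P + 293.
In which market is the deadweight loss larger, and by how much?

Market A: pre-tax P* = $45, Q* = 338; post-tax Q = 318; deadweight loss = $90.
Market B: pre-tax P* = $29, Q* = 351; post-tax Q = 345; deadweight loss = $27.
Difference: $90 vs $27 → market A is larger by $63.

Market A, by $63.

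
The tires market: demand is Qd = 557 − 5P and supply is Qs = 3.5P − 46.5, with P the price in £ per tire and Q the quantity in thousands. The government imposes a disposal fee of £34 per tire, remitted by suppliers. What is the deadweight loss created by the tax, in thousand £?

Before the tax: set 557 − 5P = 3.5P − 46.5 → P* = £71, Q* = 202.
With the tax collected from suppliers, supply shifts: Qs = 3.5(P − 34) − 46.5.
New equilibrium: buyers pay £85, suppliers receive £51, Q = 132. (Wedge: Pb − Ps = 34.)
Quantity falls by |ΔQ| = |202 − 132| = 70.
DWL = ½ · t · |ΔQ| = ½ · 34 · 70 = £1190.

Deadweight loss = £1190 thousand.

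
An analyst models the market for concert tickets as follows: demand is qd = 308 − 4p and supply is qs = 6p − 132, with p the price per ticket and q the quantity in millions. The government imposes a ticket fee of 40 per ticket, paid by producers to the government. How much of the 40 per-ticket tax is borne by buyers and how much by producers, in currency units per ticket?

Before the tax: set 308 − 4p = 6p − 132 → p* = 44, q* = 132.
With the tax collected from producers, supply shifts: qs = 6(p − 40) − 132.
Solving gives q = 36 with buyers paying 68 and producers receiving 28 (the 40 wedge).
Burden on buyers: 24; on producers: 16. (They sum to 40.)

Buyers bear 24 per ticket; producers bear 16 per ticket.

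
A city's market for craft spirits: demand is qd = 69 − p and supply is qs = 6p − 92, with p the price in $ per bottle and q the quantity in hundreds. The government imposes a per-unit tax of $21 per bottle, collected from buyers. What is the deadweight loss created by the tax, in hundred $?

Without the tax, 69 − p = 6p − 92 gives 7p = 161, so p* = $23 and q* = 46.
With the tax collected from buyers, demand (in seller-price terms) shifts: qd = 69 − (p + 21).
Solving gives q = 28 with buyers paying $41 and suppliers receiving $20 (the $21 wedge).
Quantity falls by |ΔQ| = |46 − 28| = 18.
DWL = ½ · t · |ΔQ| = ½ · 21 · 18 = $189.

Deadweight loss = $189 hundred.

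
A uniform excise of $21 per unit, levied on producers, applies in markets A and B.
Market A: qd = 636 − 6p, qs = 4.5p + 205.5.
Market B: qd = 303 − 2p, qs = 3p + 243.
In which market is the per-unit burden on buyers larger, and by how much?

Market B, by $3.6.

Market A: pre-tax p* = $41, q* = 390; post-tax q = 336; per-unit burden on buyers = $9.
Market B: pre-tax p* = $12, q* = 279; post-tax q = 253.8; per-unit burden on buyers = $12.6.
Difference: $9 vs $12.6 → market B is larger by $3.6.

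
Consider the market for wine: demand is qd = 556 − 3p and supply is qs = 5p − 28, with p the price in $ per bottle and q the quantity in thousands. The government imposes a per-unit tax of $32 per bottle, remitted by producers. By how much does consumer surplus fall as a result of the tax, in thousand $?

Without the tax, 556 − 3p = 5p − 28 gives 8p = 584, so p* = $73 and q* = 337.
With the tax collected from producers, supply shifts: qs = 5(p − 32) − 28.
New equilibrium: consumers pay $93, producers receive $61, q = 277. (Wedge: pb − ps = 32.)
ΔCS is the trapezoid between Q = 277 and Q = 337 of height $20: ½ · (337 + 277) · 20 = $6140.

Consumer surplus falls by $6140 thousand.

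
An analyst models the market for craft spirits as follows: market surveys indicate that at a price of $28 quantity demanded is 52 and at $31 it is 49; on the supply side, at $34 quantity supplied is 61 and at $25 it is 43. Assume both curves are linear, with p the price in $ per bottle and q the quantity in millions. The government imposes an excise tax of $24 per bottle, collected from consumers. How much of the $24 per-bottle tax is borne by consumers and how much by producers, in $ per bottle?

Demand slope: (49 − 52)/(31 − 28) = -1, so qd = 80 − p.
Supply slope: (43 − 61)/(25 − 34) = 2, so qs = 2p − 7.
Without the tax, 80 − p = 2p − 7 gives 3p = 87, so p* = $29 and q* = 51.
With the tax collected from consumers, demand (in seller-price terms) shifts: qd = 80 − (p + 24).
New equilibrium: consumers pay $45, producers receive $21, q = 35. (Wedge: pb − ps = 24.)
Burden on consumers: $16; on producers: $8. (They sum to $24.)
The less price-elastic side of the market bears the larger share of a per-unit tax.

Consumers bear $16 per bottle; producers bear $8 per bottle.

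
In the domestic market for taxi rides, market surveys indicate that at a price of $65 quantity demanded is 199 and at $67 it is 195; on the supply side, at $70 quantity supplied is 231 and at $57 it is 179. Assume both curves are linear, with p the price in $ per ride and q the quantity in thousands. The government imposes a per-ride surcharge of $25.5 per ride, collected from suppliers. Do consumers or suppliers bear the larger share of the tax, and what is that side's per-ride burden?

Consumers bear the larger share: $17 per ride.

Demand slope: (195 − 199)/(67 − 65) = -2, so qd = 329 − 2p.
Supply slope: (179 − 231)/(57 − 70) = 4, so qs = 4p − 49.
Before the tax: set 329 − 2p = 4p − 49 → p* = $63, q* = 203.
With the tax collected from suppliers, supply shifts: qs = 4(p − 25.5) − 49.
New equilibrium: consumers pay $80, suppliers receive $54.5, q = 169. (Wedge: pb − ps = 25.5.)
Per-ride burden: consumers $17, suppliers $8.5.
Consumers take the larger share because demand is less price-elastic here (demand slope 2 vs supply slope 4).
The less price-elastic side of the market bears the larger share of a per-unit tax.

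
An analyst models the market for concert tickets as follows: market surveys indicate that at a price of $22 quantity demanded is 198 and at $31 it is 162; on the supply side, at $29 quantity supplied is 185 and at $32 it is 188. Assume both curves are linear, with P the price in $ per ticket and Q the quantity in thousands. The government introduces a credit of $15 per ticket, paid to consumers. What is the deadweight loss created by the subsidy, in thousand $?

Deadweight loss = $90 thousand.

Demand slope: (162 − 198)/(31 − 22) = -4, so Qd = 286 − 4P.
Supply slope: (188 − 185)/(32 − 29) = 1, so Qs = P + 156.
Without the subsidy, 286 − 4P = P + 156 gives 5P = 130, so P* = $26 and Q* = 182.
With a per-unit subsidy paid to consumers, each effectively pays P − 15, so demand becomes Qd = 286 − 4(P − 15).
New equilibrium: consumers pay $23, suppliers receive $38, Q = 194. (Wedge: Pb − Ps = −15.)
Quantity rises by |ΔQ| = |182 − 194| = 12.
DWL = ½ · t · |ΔQ| = ½ · 15 · 12 = $90.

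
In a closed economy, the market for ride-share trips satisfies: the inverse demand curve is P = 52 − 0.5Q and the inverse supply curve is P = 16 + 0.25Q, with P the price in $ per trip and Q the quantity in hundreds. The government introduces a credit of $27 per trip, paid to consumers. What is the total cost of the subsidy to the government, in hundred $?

Rewrite in direct form: Qd = 104 − 2P and Qs = 4P − 64.
Before the subsidy: set 104 − 2P = 4P − 64 → P* = $28, Q* = 48.
With a per-unit subsidy paid to consumers, each effectively pays P − 27, so demand becomes Qd = 104 − 2(P − 27).
Solving gives Q = 84 with consumers paying $10 and sellers receiving $37 (the $27 wedge).
Outlay = t · Q = 27 · 84 = $2268.

Government outlay = $2268 hundred.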